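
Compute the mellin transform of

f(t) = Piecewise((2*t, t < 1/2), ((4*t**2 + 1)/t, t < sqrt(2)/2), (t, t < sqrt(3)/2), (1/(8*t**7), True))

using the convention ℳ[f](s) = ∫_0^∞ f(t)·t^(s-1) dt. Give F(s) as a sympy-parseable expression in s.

back out the shared t-power: 2*t**2 on [0, 1/2); 4*t**2 + 1 on [1/2, sqrt(2)/2); t**2 on [sqrt(2)/2, sqrt(3)/2); …
remove the power substitution first: 2*t on [0, 1/4); 4*t + 1 on [1/4, 1/2); t on [1/2, 3/4); …
remove the common scale on t first: t on [0, 1/2); 2*t + 1 on [1/2, 1); t/2 on [1, 3/2); …
linearity at 1/2, sqrt(2)/2, sqrt(3)/2 turns ℳ[f](s) into 4 summed integrals
∫ 2*t·t^(s-1) over [0, 1/2)
piece [1/2, sqrt(2)/2): integrate (4*t**2 + 1)/t against the kernel
between sqrt(2)/2 and sqrt(3)/2 the integrand is t·t^(s-1)
[sqrt(3)/2, ∞) adds the kernel integral of 1/(8*t**7)

(405*2**(s/2 + 1/2)*(s - 7)*(s - 1) + 324*2**(s/2 + 1/2)*(s - 7) + 81*3**(s/2 + 1/2)*(s - 7)*(s - 1) - 32*3**(s/2 + 1/2)*(s - 1)*(s + 1) - 648*s - 486*(s - 7)*(s - 1) + 4536)/(162*2**s*(s - 7)*(s - 1)*(s + 1))
  -1 < Re(s) < 7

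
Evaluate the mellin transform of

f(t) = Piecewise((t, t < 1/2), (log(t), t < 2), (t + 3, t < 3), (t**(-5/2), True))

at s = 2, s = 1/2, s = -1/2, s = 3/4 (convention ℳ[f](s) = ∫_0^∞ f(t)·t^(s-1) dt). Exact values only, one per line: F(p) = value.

decompose at 1/2, 2, 3; ℳ[f](s) sums the 4 pieces' integrals
between 0 and 1/2 the integrand is t·t^(s-1)
piece [1/2, 2): integrate log(t) against the kernel
∫ over [2, 3) of (t + 3)·t^(s-1) joins the sum
over [3, ∞), the kernel integral of t**(-5/2) enters the sum

F(2) = 2*sqrt(3)/3 + 17*log(2)/8 + 207/16
F(1/2) = sqrt(2)*(-330 + sqrt(2) + 108*log(2) + 144*sqrt(6))/36
F(-1/2) = sqrt(2)*(-486*log(2) + sqrt(2) + 648)/162
F(3/4) = 2**(1/4)*(-436*sqrt(2) + 2*2**(3/4)*3**(1/4) + 65 + log(2**(42 + 84*sqrt(2))) + 180*6**(3/4))/63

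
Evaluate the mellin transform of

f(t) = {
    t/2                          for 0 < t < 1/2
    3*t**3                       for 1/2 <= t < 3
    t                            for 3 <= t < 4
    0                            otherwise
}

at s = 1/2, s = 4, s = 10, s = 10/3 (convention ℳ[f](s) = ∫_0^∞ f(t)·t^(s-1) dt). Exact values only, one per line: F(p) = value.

split f at 1/2, 3: ℳ[f](s) collects 3 kernel integrals
over [0, 1/2), the kernel integral of t/2 enters the sum
on [1/2, 3): add ∫ 3*t**3·t^(s-1) dt
for t in [3, 4): the term is ∫ t·t^(s-1)

F(1/2) = 5*sqrt(2)/168 + 16/3 + 148*sqrt(3)/7
F(4) = 979763/896
F(10) = 858814054393/1171456
F(10/3) = 1867773*2**(2/3)/31616 + 80676*3**(1/3)/247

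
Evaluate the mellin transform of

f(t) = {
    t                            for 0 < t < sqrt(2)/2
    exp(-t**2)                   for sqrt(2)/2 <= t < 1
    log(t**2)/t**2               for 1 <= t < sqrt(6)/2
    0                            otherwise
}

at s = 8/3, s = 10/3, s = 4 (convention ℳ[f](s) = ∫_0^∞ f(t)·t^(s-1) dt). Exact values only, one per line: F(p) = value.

peel off the power substitution: sqrt(t) on [0, 1/2); exp(-t) on [1/2, 1); log(t)/t on [1, 3/2)
summing 3 kernel integrals split by sqrt(2)/2, 1 yields ℳ[f](s)
on [0, sqrt(2)/2) integrate f = t against the kernel
∫ over [sqrt(2)/2, 1) of exp(-t**2)·t^(s-1) joins the sum
piece [1, sqrt(6)/2): integrate log(t**2)/t**2 against the kernel

F(8/3) = -9*2**(2/3)*3**(1/3)/4 - 3*2**(2/3)*3**(1/3)*log(2)/4 - uppergamma(4/3, 1)/2 + 3*2**(1/6)/44 + uppergamma(4/3, 1/2)/2 + 3*2**(2/3)*3**(1/3)*log(3)/4 + 9/2
F(10/3) = -9*2**(1/3)*3**(2/3)/16 - 3*2**(1/3)*3**(2/3)*log(2)/8 - uppergamma(5/3, 1)/2 + 3*2**(5/6)/104 + uppergamma(5/3, 1/2)/2 + 3*2**(1/3)*3**(2/3)*log(3)/8 + 9/8
F(4) = -exp(-1) - 1/4 + sqrt(2)/40 + log(205891132094649/1073741824)/40 + 3*exp(-1/2)/4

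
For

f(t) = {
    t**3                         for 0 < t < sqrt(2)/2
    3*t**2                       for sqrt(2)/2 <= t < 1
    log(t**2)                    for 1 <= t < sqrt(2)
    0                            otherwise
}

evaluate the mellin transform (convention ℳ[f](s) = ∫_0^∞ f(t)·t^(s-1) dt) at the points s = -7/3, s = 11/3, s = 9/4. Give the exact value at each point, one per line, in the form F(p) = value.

undo the power substitution: t**(3/2) on [0, 1/2); 3*t on [1/2, 1); log(t) on [1, 2)
the 3 pieces separated at sqrt(2)/2, 1 each add one integral
∫ t**3·t^(s-1) over [0, sqrt(2)/2)
on [sqrt(2)/2, 1) integrate f = 3*t**2 against the kernel
piece [1, sqrt(2)): integrate log(t**2) against the kernel

F(-7/3) = -423/49 - 9*2**(5/6)/98 - 3*2**(5/6)*log(2)/28 + 3*2**(2/3)/4 + 9*2**(1/6)
F(11/3) = -36*2**(5/6)/121 - 9*2**(1/6)/136 + 3*2**(2/3)/320 + 6*2**(5/6)*log(2)/11 + 1395/2057
F(9/4) = -64*2**(1/8)/81 - 3*2**(7/8)/34 + 2**(3/8)/42 + 8*2**(1/8)*log(2)/9 + 1516/1377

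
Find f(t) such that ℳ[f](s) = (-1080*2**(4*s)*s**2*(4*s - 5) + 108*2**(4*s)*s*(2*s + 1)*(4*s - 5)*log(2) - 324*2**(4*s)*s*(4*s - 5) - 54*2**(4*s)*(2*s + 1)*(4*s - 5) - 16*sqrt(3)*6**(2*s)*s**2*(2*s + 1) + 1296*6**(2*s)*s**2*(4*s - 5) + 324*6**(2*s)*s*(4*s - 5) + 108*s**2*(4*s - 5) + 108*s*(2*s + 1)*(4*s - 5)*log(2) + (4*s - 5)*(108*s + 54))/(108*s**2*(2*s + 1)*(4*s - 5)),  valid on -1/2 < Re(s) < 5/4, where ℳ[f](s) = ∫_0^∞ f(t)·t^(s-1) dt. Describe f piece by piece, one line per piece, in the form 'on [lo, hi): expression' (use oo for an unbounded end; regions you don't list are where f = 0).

back out the power substitution: t/2 on [0, 1); log(t/2) on [1, 4); t/2 + 3 on [4, 6); …
remove the common scale on t first: t on [0, 1/2); log(t) on [1/2, 2); t + 3 on [2, 3); …
integrate the 4 segments split at 1, 16, 36, then add the results
∫ over [0, 1) of sqrt(t)/2·t^(s-1) joins the sum
segment [1, 16) carries log(sqrt(t)/2); integrate it
between 16 and 36 the integrand is (sqrt(t)/2 + 3)·t^(s-1)
for t in [36, ∞): the term is ∫ 4*sqrt(2)/t**(5/4)·t^(s-1)

on [0, 1): sqrt(t)/2
on [1, 16): log(sqrt(t)/2)
on [16, 36): sqrt(t)/2 + 3
on [36, oo): 4*sqrt(2)/t**(5/4)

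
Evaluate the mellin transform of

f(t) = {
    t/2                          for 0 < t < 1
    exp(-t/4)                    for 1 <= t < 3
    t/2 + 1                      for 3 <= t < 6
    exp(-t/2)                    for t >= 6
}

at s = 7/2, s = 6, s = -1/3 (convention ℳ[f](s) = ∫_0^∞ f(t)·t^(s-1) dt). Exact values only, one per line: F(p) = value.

undo the common scale on t: t on [0, 1/2); exp(-t/2) on [1/2, 3/2); t + 1 on [3/2, 3); …
decompose at 1, 3, 6; ℳ[f](s) sums the 4 pieces' integrals
piece [0, 1): integrate t/2 against the kernel
∫ exp(-t/4)·t^(s-1) over [1, 3)
segment [3, 6) carries (t/2 + 1); integrate it
∫ exp(-t/2)·t^(s-1) over [6, ∞)

F(7/2) = -396*sqrt(3)*exp(-3/4) - 240*sqrt(pi)*erfc(sqrt(3)/2) - 117*sqrt(3)/7 + 1/9 + 15*sqrt(2)*sqrt(pi)*erfc(sqrt(3)) + 162*sqrt(6)*exp(-3) + 240*sqrt(pi)*erfc(1/2) + 284*exp(-1/4) + 1440*sqrt(6)/7
F(6) = -1040412*exp(-3/4) + 141312*exp(-3) + 384913/14 + 631124*exp(-1/4)
F(-1/3) = -2**(1/3)*uppergamma(-1/3, 3/4)/2 + 2**(2/3)*uppergamma(-1/3, 3)/2 + 3**(2/3)/4 + 3/4 + 2**(1/3)*uppergamma(-1/3, 1/4)/2 + 6**(2/3)/4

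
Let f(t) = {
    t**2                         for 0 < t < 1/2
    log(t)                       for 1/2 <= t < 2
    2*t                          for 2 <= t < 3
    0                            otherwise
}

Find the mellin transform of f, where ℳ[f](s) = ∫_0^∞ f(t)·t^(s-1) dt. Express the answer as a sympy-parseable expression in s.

(-16*2**(2*s)*s**2*(s + 2) + 4*2**(2*s)*s*(s + 1)*(s + 2)*log(2) - 4*2**(2*s)*(s + 1)*(s + 2) + 24*6**s*s**2*(s + 2) + s**2*(s + 1) + 4*s*(s + 1)*(s + 2)*log(2) + 4*(s + 1)*(s + 2))/(4*2**s*s**2*(s + 1)*(s + 2))
  Re(s) > -2

integrate the 3 segments split at 1/2, 2, then add the results
on [0, 1/2): add ∫ t**2·t^(s-1) dt
segment 1/2 to 2 holds log(t); add its integral
the [2, 3) slice contributes ∫ 2*t·t^(s-1) dt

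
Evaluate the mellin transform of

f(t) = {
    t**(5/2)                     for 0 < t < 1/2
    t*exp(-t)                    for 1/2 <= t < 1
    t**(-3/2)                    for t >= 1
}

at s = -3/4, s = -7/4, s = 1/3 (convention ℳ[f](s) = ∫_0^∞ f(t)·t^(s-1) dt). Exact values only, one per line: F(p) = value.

F(-3/4) = -uppergamma(1/4, 1) + 2**(1/4)/7 + 4/9 + uppergamma(1/4, 1/2)
F(-7/4) = -uppergamma(-3/4, 1) + 4/13 + uppergamma(-3/4, 1/2) + 2*2**(1/4)/3
F(1/3) = -uppergamma(4/3, 1) + 3*2**(1/6)/68 + uppergamma(4/3, 1/2) + 6/7

back out the power substitution: t**5 on [0, sqrt(2)/2); t**2*exp(-t**2) on [sqrt(2)/2, 1); t**(-3) on [1, ∞)
back out the shared t-power: t**3 on [0, sqrt(2)/2); exp(-t**2) on [sqrt(2)/2, 1); t**(-5) on [1, ∞)
back out the power substitution: t**(3/2) on [0, 1/2); exp(-t) on [1/2, 1); t**(-5/2) on [1, ∞)
treat the 3 regions marked off by 1/2, 1 separately and sum
[0, 1/2) adds the kernel integral of t**(5/2)
on [1/2, 1) integrate f = t*exp(-t) against the kernel
∫ t**(-3/2)·t^(s-1) over [1, ∞)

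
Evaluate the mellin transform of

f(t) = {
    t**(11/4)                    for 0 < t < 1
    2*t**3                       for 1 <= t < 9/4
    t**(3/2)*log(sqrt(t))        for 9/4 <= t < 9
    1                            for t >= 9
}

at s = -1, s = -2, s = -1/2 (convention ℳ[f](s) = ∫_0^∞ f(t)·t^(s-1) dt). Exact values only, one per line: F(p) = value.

reversing the shared t-power: t**(3/4) on [0, 1); 2*t on [1, 9/4); log(sqrt(t))/sqrt(t) on [9/4, 9); …
undo the power substitution: t**(3/2) on [0, 1); 2*t**2 on [1, 3/2); log(t)/t on [3/2, 3); …
integrate the 4 segments split at 1, 9/4, 9, then add the results
for t in [0, 1): the term is ∫ t**(11/4)·t^(s-1)
segment [1, 9/4) carries 2*t**3; integrate it
between 9/4 and 9 the integrand is t**(3/2)*log(sqrt(t))·t^(s-1)
∫ over [9, ∞) of 1·t^(s-1) joins the sum

F(-1) = 1759/1008 + 3*log(2) + 3*log(3)
F(-2) = log(6**(2/3)/4) + 365/81
F(-1/2) = 9*log(2)/4 + 271/90 + 27*log(3)/4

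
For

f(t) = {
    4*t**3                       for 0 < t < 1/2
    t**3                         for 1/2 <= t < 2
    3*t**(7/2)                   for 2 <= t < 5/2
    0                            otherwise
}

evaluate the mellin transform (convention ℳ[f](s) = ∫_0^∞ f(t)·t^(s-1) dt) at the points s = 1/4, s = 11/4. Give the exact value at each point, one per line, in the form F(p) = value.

F(1/4) = 2**(1/4)*(-1649*sqrt(2) + 640 + 1625*5**(3/4))/260
F(11/4) = 2**(1/4)*(-565098 + 102400*sqrt(2) + 1078125*sqrt(2)*5**(1/4))/18400

decompose at 1/2, 2; ℳ[f](s) sums the 3 pieces' integrals
segment 0 to 1/2 holds 4*t**3; add its integral
[1/2, 2) adds the kernel integral of t**3
∫ over [2, 5/2) of 3*t**(7/2)·t^(s-1) joins the sum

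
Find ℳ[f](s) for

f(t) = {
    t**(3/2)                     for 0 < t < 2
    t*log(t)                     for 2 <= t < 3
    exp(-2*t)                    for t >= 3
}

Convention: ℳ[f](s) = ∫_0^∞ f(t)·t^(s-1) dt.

(-12**s*s*(2*s + 3)*log(4) - 12**s*(2*s + 3)*log(4) + 12**s*(4*s + 6) + 12**s*sqrt(2)*(4*s**2 + 8*s + 4) + 3*18**s*s*(2*s + 3)*log(3) + 18**s*(-6*s - 9) + 3*18**s*(2*s + 3)*log(3) + 3**s*(2*s + 3)*(s**2 + 2*s + 1)*uppergamma(s, 6))/(6**s*(2*s + 3)*(s**2 + 2*s + 1))
  Re(s) > -3/2

breakpoints 2, 3: one integral from each of the 3 segments
between 0 and 2 the integrand is t**(3/2)·t^(s-1)
segment [2, 3) carries t*log(t); integrate it
between 3 and ∞ the integrand is exp(-2*t)·t^(s-1)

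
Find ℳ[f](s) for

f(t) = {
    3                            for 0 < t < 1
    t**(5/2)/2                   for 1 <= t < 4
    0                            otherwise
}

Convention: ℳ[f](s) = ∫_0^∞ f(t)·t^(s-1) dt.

slice at 1, transform all 2 pieces, and sum them
for t in [0, 1): the term is ∫ 3·t^(s-1)
∫ t**(5/2)/2·t^(s-1) over [1, 4)

(2**(2*s + 5)*s + 5*s + 15)/(s*(2*s + 5))
  Re(s) > 0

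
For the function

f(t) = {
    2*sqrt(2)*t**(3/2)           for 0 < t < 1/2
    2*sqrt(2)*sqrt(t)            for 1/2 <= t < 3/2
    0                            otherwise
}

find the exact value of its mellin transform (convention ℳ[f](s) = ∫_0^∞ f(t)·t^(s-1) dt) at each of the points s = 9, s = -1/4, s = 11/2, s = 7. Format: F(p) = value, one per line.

undo the common scale on t: t**(3/2) on [0, 1); 2*sqrt(t) on [1, 3)
treat the 2 regions marked off by 1/2 separately and sum
on [0, 1/2) integrate f = 2*sqrt(2)*t**(3/2) against the kernel
∫ 2*sqrt(2)*sqrt(t)·t^(s-1) over [1/2, 3/2)

F(9) = -23/102144 + 19683*sqrt(3)/2432
F(-1/4) = -36*2**(1/4)/5 + 8*6**(1/4)
F(11/2) = 5099*sqrt(2)/1344
F(7) = -19/16320 + 729*sqrt(3)/160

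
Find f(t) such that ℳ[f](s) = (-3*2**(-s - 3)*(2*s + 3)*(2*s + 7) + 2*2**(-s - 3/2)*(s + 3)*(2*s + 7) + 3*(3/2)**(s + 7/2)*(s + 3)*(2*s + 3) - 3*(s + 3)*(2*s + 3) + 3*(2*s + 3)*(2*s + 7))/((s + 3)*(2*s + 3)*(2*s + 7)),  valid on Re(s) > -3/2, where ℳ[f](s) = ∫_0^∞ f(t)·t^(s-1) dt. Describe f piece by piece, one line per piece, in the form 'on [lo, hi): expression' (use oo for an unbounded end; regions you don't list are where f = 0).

f breaks at 1/2, 1 into 3 integrals to sum
segment 0 to 1/2 holds t**(3/2); add its integral
between 1/2 and 1 the integrand is 3*t**3·t^(s-1)
segment 1 to 3/2 holds 3*t**(7/2)/2; add its integral

on [0, 1/2): t**(3/2)
on [1/2, 1): 3*t**3
on [1, 3/2): 3*t**(7/2)/2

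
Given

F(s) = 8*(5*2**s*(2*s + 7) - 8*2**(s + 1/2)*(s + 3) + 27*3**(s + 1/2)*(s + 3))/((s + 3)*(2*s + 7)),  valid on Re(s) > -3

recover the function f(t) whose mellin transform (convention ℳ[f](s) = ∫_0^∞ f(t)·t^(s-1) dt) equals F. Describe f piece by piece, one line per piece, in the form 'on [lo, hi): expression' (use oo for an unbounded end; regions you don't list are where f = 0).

summing 2 kernel integrals split by 2 yields ℳ[f](s)
the [0, 2) slice contributes ∫ 5*t**3·t^(s-1) dt
for t in [2, 3): the term is ∫ 4*t**(7/2)·t^(s-1)

on [0, 2): 5*t**3
on [2, 3): 4*t**(7/2)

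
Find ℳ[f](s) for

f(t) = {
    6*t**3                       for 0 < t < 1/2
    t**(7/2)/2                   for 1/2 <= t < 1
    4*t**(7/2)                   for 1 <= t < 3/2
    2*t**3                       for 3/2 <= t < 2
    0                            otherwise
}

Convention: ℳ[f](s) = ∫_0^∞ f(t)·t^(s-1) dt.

slice at 1/2, 1, 3/2, transform all 4 pieces, and sum them
between 0 and 1/2 the integrand is 6*t**3·t^(s-1)
segment [1/2, 1) carries t**(7/2)/2; integrate it
segment [1, 3/2) carries 4*t**(7/2); integrate it
segment [3/2, 2) carries 2*t**3; integrate it

(-2**(-s - 7/2)*(s + 3) + 6*2**(-s - 3)*(2*s + 7) + 2*2**(s + 3)*(2*s + 7) - 2*(3/2)**(s + 3)*(2*s + 7) + 8*(3/2)**(s + 7/2)*(s + 3) - 7*s - 21)/((s + 3)*(2*s + 7))
  Re(s) > -3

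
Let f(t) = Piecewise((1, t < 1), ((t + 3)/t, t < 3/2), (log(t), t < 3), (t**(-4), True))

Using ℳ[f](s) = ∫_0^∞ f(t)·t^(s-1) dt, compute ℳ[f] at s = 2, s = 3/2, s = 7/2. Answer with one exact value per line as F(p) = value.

reversing the shared t-power: t on [0, 1); t + 3 on [1, 3/2); t*log(t) on [3/2, 3); …
decompose at 1, 3/2, 3; ℳ[f](s) sums the 4 pieces' integrals
segment [0, 1) carries 1; integrate it
∫ over [1, 3/2) of (t + 3)/t·t^(s-1) joins the sum
segment [3/2, 3) carries log(t); integrate it
over [3, ∞), the kernel integral of t**(-4) enters the sum

F(2) = 9*log(2)/8 + 143/144 + 27*log(3)/8
F(3/2) = -6 - 178*sqrt(3)/135 + log(2**(sqrt(6)/2)*3**(-sqrt(6)/2 + 2*sqrt(3))) + 23*sqrt(6)/6
F(7/2) = -226*sqrt(3)/147 - 27*sqrt(6)*log(3)/56 - 6/5 + 27*sqrt(6)*log(2)/56 + 3861*sqrt(6)/1960 + 54*sqrt(3)*log(3)/7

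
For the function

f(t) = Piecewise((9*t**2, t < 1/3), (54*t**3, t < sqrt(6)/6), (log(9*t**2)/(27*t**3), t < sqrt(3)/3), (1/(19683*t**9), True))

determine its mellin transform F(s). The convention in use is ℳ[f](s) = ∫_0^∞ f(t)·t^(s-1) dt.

reversing the common scale on t: t**2 on [0, 1); 2*t**3 on [1, sqrt(6)/2); log(t**2)/t**3 on [sqrt(6)/2, sqrt(3)); …
the shared t-power comes off first: t**3 on [0, 1); 2*t**4 on [1, sqrt(6)/2); log(t**2)/t**2 on [sqrt(6)/2, sqrt(3)); …
reversing the power substitution: t**(3/2) on [0, 1); 2*t**2 on [1, 3/2); log(t)/t on [3/2, 3); …
cuts at 1/3, sqrt(6)/6, sqrt(3)/3: linearity sums the 4 kernel integrals
between 0 and 1/3 the integrand is 9*t**2·t^(s-1)
the [1/3, sqrt(6)/6) slice contributes ∫ 54*t**3·t^(s-1) dt
on [sqrt(6)/6, sqrt(3)/3): add ∫ log(9*t**2)/(27*t**3)·t^(s-1) dt
segment [sqrt(3)/3, ∞) carries 1/(19683*t**9); integrate it

2**(1/2 - s/2)*(324*2**(s/2 - 1/2)*(s/2 - 9/2)*(s/2 + 3/2)*(-s + (s - 1)**2/4 + 2) - 324*2**(s/2 - 1/2)*(s/2 - 9/2)*(s + 2)*(-s + (s - 1)**2/4 + 2) - 54*3**(s/2 - 1/2)*(s/2 - 9/2)*(s/2 + 3/2)*(s - 1)*(s + 2)*log(3) + 54*3**(s/2 - 1/2)*(s/2 - 9/2)*(s/2 + 3/2)*(s - 1)*(s + 2)*log(2) - 108*3**(s/2 - 1/2)*(s/2 - 9/2)*(s/2 + 3/2)*(s + 2)*log(2) + 108*3**(s/2 - 1/2)*(s/2 - 9/2)*(s/2 + 3/2)*(s + 2) + 108*3**(s/2 - 1/2)*(s/2 - 9/2)*(s/2 + 3/2)*(s + 2)*log(3) + 729*3**(s/2 - 1/2)*(s/2 - 9/2)*(s + 2)*(-s + (s - 1)**2/4 + 2) + 27*6**(s/2 - 1/2)*(s/2 - 9/2)*(s/2 + 3/2)*(s - 1)*(s + 2)*log(3) - 54*6**(s/2 - 1/2)*(s/2 - 9/2)*(s/2 + 3/2)*(s + 2)*log(3) - 54*6**(s/2 - 1/2)*(s/2 - 9/2)*(s/2 + 3/2)*(s + 2) - 2*6**(s/2 - 1/2)*(s/2 + 3/2)*(s + 2)*(-s + (s - 1)**2/4 + 2))/(324*3**s*(s/2 - 9/2)*(s/2 + 3/2)*(s + 2)*(-s + (s - 1)**2/4 + 2))
  -2 < Re(s) < 9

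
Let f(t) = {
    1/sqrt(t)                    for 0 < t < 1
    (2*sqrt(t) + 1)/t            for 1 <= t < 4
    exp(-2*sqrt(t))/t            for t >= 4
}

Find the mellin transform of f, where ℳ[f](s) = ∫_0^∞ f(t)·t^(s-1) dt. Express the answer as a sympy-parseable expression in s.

strip the shared t-power: sqrt(t) on [0, 1); 2*sqrt(t) + 1 on [1, 4); exp(-2*sqrt(t)) on [4, ∞)
back out the power substitution: t on [0, 1); 2*t + 1 on [1, 2); exp(-2*t) on [2, ∞)
along the cuts 1, 4, ℳ[f](s) splits into 3 integrals
on [0, 1): add ∫ 1/sqrt(t)·t^(s-1) dt
over [1, 4), the kernel integral of (2*sqrt(t) + 1)/t enters the sum
on [4, ∞) integrate f = exp(-2*sqrt(t))/t against the kernel

(10*2**(4*s)*(s - 1) + 2**(4*s) + 16*2**(2*s)*(1 - s) - 4*2**(2*s) + 32*(s - 1)*(2*s - 1)*uppergamma(2*s - 2, 4))/(4*2**(2*s)*(s - 1)*(2*s - 1))
  Re(s) > 1/2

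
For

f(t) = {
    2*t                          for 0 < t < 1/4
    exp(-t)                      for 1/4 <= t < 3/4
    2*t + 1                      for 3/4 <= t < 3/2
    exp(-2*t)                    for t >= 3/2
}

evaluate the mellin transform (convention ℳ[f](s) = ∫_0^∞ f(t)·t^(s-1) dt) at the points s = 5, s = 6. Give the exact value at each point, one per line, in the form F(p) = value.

the common scale on t comes off first: t on [0, 1/2); exp(-t/2) on [1/2, 3/2); t + 1 on [3/2, 3); …
treat the 4 regions marked off by 1/4, 3/4, 3/2 separately and sum
on [0, 1/4): add ∫ 2*t·t^(s-1) dt
[1/4, 3/4) adds the kernel integral of exp(-t)
on [3/4, 3/2) integrate f = (2*t + 1) against the kernel
[3/2, ∞) adds the kernel integral of exp(-2*t)

F(5) = -12993*exp(-3/4)/256 + 393*exp(-3)/32 + 80009/15360 + 7889*exp(-1/4)/256
F(6) = -260103*exp(-3/4)/1024 + 69*exp(-3)/2 + 384913/57344 + 157781*exp(-1/4)/1024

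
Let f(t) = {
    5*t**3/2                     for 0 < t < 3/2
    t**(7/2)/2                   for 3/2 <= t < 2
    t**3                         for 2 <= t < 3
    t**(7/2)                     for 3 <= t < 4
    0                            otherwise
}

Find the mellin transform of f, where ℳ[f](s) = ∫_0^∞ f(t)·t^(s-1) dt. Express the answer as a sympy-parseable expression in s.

breakpoints 3/2, 2, 3: one integral from each of the 4 segments
between 0 and 3/2 the integrand is 5*t**3/2·t^(s-1)
[3/2, 2) adds the kernel integral of t**(7/2)/2
[2, 3) adds the kernel integral of t**3
∫ t**(7/2)·t^(s-1) over [3, 4)

(-2*2**(s + 3)*(2*s + 7) + 2*2**(s + 7/2)*(s + 3) + 2*3**(s + 3)*(2*s + 7) - 4*3**(s + 7/2)*(s + 3) + 5*(3/2)**(s + 3)*(2*s + 7) - 2*(3/2)**(s + 7/2)*(s + 3) + 4*4**(s + 7/2)*(s + 3))/(2*(s + 3)*(2*s + 7))
  Re(s) > -3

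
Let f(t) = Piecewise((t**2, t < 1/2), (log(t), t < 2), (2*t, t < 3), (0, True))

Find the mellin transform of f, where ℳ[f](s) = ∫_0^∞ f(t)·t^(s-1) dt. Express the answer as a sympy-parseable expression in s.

slice at 1/2, 2, transform all 3 pieces, and sum them
∫ t**2·t^(s-1) over [0, 1/2)
∫ log(t)·t^(s-1) over [1/2, 2)
between 2 and 3 the integrand is 2*t·t^(s-1)

(-16*2**(2*s)*s**2*(s + 2) + 4*2**(2*s)*s*(s + 1)*(s + 2)*log(2) - 4*2**(2*s)*(s + 1)*(s + 2) + 24*6**s*s**2*(s + 2) + s**2*(s + 1) + 4*s*(s + 1)*(s + 2)*log(2) + 4*(s + 1)*(s + 2))/(4*2**s*s**2*(s + 1)*(s + 2))
  Re(s) > -2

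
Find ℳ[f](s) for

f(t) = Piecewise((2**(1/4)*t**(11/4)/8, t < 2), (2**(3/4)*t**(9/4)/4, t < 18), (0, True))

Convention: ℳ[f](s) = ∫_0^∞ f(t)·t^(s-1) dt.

peel off the common scale on t: t**(11/4) on [0, 1); 2*t**(9/4) on [1, 9)
reversing the shared t-power: t**(3/4) on [0, 1); 2*t**(1/4) on [1, 9)
invert the power substitution to get t**(3/2) on [0, 1); 2*sqrt(t) on [1, 3)
treat the 2 regions marked off by 2 separately and sum
the [0, 2) slice contributes ∫ 2**(1/4)*t**(11/4)/8·t^(s-1) dt
for t in [2, 18): the term is ∫ 2**(3/4)*t**(9/4)/4·t^(s-1)

2**(s + 2)*(3**(2*s + 9/2)*(8*s + 22) - 4*s - 13)/((4*s + 9)*(4*s + 11))
  Re(s) > -11/4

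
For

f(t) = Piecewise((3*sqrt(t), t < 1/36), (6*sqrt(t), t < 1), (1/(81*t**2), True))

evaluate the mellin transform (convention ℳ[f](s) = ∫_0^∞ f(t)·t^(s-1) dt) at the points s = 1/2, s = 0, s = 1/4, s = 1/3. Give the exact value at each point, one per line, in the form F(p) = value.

F(1/2) = 5759/972
F(0) = 1783/162
F(1/4) = 4540/567 - sqrt(6)/9
F(1/3) = 973/135 - 6**(1/3)/10

reversing the power substitution: 3*t on [0, 1/6); 6*t on [1/6, 1); 1/(81*t**4) on [1, ∞)
peel off the common scale on t: t on [0, 1/2); 2*t on [1/2, 3); t**(-4) on [3, ∞)
cuts at 1/36, 1: linearity sums the 3 kernel integrals
[0, 1/36) adds the kernel integral of 3*sqrt(t)
segment 1/36 to 1 holds 6*sqrt(t); add its integral
∫ 1/(81*t**2)·t^(s-1) over [1, ∞)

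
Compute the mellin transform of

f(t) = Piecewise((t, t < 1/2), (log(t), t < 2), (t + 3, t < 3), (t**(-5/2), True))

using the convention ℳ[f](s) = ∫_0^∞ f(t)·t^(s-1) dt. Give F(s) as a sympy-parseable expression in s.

(-270*2**(2*s)*s**2*(2*s - 5) + 54*2**(2*s)*s*(s + 1)*(2*s - 5)*log(2) - 162*2**(2*s)*s*(2*s - 5) - 54*2**(2*s)*(s + 1)*(2*s - 5) - 4*sqrt(3)*6**s*s**2*(s + 1) + 324*6**s*s**2*(2*s - 5) + 162*6**s*s*(2*s - 5) + 27*s**2*(2*s - 5) + 54*s*(s + 1)*(2*s - 5)*log(2) + (2*s - 5)*(54*s + 54))/(54*2**s*s**2*(s + 1)*(2*s - 5))
  -1 < Re(s) < 5/2

along the cuts 1/2, 2, 3, ℳ[f](s) splits into 4 integrals
∫ over [0, 1/2) of t·t^(s-1) joins the sum
over [1/2, 2), the kernel integral of log(t) enters the sum
the [2, 3) slice contributes ∫ (t + 3)·t^(s-1) dt
the [3, ∞) slice contributes ∫ t**(-5/2)·t^(s-1) dt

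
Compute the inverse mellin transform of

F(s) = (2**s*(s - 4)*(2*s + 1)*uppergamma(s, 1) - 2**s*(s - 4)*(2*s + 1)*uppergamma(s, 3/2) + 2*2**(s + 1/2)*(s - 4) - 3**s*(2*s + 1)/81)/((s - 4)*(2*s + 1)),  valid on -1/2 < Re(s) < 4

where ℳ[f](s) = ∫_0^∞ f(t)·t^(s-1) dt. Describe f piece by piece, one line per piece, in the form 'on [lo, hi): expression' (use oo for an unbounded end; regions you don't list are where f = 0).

on [0, 2): sqrt(t)
on [2, 3): exp(-t/2)
on [3, oo): t**(-4)

f breaks at 2, 3 into 3 integrals to sum
over [0, 2), the kernel integral of sqrt(t) enters the sum
segment [2, 3) carries exp(-t/2); integrate it
∫ t**(-4)·t^(s-1) over [3, ∞)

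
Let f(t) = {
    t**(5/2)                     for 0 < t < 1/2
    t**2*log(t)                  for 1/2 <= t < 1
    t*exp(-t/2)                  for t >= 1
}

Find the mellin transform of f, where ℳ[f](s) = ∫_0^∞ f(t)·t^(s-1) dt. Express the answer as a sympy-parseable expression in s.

(8*2**(2*s)*(2*s + 5)*(2*s + (s + 1)**2 + 3)*uppergamma(s + 1, 1/2) - 4*2**s*(2*s + 5) + 2*s + (s + 1)*(2*s + 5)*log(2) + (2*s + 5)*log(2) + sqrt(2)*(2*s + (s + 1)**2 + 3) + 5)/(4*2**s*(2*s + 5)*(2*s + (s + 1)**2 + 3))
  Re(s) > -5/2

invert the shared t-power to get t**(7/2) on [0, 1/2); t**3*log(t) on [1/2, 1); t**2*exp(-t/2) on [1, ∞)
peel off the shared t-power: t**(3/2) on [0, 1/2); t*log(t) on [1/2, 1); exp(-t/2) on [1, ∞)
split f at 1/2, 1: ℳ[f](s) collects 3 kernel integrals
segment [0, 1/2) carries t**(5/2); integrate it
for t in [1/2, 1): the term is ∫ t**2*log(t)·t^(s-1)
over [1, ∞), the kernel integral of t*exp(-t/2) enters the sum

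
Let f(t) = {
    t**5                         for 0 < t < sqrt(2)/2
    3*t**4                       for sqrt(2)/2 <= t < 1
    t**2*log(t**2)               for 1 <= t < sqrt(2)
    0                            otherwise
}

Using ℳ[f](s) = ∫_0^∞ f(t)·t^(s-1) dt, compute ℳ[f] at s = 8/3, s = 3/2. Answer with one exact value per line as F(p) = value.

F(8/3) = -18*2**(1/3)/49 - 9*2**(2/3)/320 + 3*2**(1/6)/368 + 531/980 + 6*2**(1/3)*log(2)/7
F(3/2) = -1615*2**(3/4)/5096 - 3*2**(1/4)/44 + 4*2**(3/4)*log(2)/7 + 382/539

the power substitution comes off first: t**(5/2) on [0, 1/2); 3*t**2 on [1/2, 1); t*log(t) on [1, 2)
the shared t-power comes off first: t**2 on [0, 1/2); 3*t**(3/2) on [1/2, 1); sqrt(t)*log(t) on [1, 2)
reversing the shared t-power: t**(3/2) on [0, 1/2); 3*t on [1/2, 1); log(t) on [1, 2)
linearity at sqrt(2)/2, 1 turns ℳ[f](s) into 3 summed integrals
piece [0, sqrt(2)/2): integrate t**5 against the kernel
over [sqrt(2)/2, 1), the kernel integral of 3*t**4 enters the sum
for t in [1, sqrt(2)): the term is ∫ t**2*log(t**2)·t^(s-1)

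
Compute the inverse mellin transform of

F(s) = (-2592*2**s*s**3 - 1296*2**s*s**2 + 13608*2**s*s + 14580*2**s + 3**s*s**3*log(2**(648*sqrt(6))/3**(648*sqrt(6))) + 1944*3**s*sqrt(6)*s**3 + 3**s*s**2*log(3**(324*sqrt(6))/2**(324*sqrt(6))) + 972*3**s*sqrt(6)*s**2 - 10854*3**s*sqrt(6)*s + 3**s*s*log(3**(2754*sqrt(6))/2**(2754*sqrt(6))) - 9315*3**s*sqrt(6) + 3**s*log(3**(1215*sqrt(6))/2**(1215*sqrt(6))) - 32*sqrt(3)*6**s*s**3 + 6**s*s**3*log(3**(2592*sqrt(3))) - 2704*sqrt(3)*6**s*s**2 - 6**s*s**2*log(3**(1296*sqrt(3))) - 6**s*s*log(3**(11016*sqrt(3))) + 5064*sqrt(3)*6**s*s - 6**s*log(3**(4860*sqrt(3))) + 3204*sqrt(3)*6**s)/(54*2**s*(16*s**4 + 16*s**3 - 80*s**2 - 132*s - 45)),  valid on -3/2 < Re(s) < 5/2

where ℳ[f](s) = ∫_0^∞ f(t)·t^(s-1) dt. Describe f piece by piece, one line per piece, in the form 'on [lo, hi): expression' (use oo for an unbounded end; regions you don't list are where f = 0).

remove the shared t-power first: t on [0, 1); t + 3 on [1, 3/2); t*log(t) on [3/2, 3); …
along the cuts 1, 3/2, 3, ℳ[f](s) splits into 4 integrals
between 0 and 1 the integrand is t**(3/2)·t^(s-1)
over [1, 3/2), the kernel integral of sqrt(t)*(t + 3) enters the sum
∫ over [3/2, 3) of t**(3/2)*log(t)·t^(s-1) joins the sum
on [3, ∞) integrate f = t**(-5/2) against the kernel

on [0, 1): t**(3/2)
on [1, 3/2): sqrt(t)*(t + 3)
on [3/2, 3): t**(3/2)*log(t)
on [3, oo): t**(-5/2)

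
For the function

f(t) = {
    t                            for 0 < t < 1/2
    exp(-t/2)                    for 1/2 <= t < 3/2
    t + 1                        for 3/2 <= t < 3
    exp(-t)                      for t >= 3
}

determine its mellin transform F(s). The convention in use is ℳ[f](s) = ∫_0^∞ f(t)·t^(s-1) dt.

f breaks at 1/2, 3/2, 3 into 4 integrals to sum
on [0, 1/2) integrate f = t against the kernel
[1/2, 3/2) adds the kernel integral of exp(-t/2)
for t in [3/2, 3): the term is ∫ (t + 1)·t^(s-1)
segment [3, ∞) carries exp(-t); integrate it

(2*2**s*s*(s + 1)*uppergamma(s, 3) - 5*3**s*s - 2*3**s + 2*4**s*s*(s + 1)*uppergamma(s, 1/4) - 2*4**s*s*(s + 1)*uppergamma(s, 3/4) + 8*6**s*s + 2*6**s + s)/(2*2**s*s*(s + 1))
  Re(s) > -1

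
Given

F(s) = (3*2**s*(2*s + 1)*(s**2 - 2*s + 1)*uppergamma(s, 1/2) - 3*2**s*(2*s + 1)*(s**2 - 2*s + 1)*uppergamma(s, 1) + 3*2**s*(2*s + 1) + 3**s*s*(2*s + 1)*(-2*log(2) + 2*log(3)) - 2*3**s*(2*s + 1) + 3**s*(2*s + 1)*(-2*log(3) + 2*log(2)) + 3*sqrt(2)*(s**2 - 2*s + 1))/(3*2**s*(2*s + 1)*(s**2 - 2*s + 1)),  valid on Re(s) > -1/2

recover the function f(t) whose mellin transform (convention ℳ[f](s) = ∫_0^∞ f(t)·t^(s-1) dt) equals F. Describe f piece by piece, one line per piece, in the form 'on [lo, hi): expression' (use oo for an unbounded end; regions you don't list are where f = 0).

treat the 3 regions marked off by 1/2, 1 separately and sum
piece [0, 1/2): integrate sqrt(t) against the kernel
the [1/2, 1) slice contributes ∫ exp(-t)·t^(s-1) dt
for t in [1, 3/2): the term is ∫ log(t)/t·t^(s-1)

on [0, 1/2): sqrt(t)
on [1/2, 1): exp(-t)
on [1, 3/2): log(t)/t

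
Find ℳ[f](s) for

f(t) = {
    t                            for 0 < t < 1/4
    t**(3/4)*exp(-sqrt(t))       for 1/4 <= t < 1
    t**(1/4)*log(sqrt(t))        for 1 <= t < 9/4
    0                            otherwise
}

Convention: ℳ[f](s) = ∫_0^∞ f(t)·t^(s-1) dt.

undo the power substitution: t**2 on [0, 1/2); t**(3/2)*exp(-t) on [1/2, 1); sqrt(t)*log(t) on [1, 3/2)
remove the shared t-power first: t**(3/2) on [0, 1/2); t*exp(-t) on [1/2, 1); log(t) on [1, 3/2)
peel off the shared t-power: sqrt(t) on [0, 1/2); exp(-t) on [1/2, 1); log(t)/t on [1, 3/2)
cuts at 1/4, 1: linearity sums the 3 kernel integrals
segment 0 to 1/4 holds t; add its integral
segment 1/4 to 1 holds t**(3/4)*exp(-sqrt(t)); add its integral
segment 1 to 9/4 holds t**(1/4)*log(sqrt(t)); add its integral

2**(-2*s - 5/2)*(2**(2*s + 7/2)*(s + 1)*(16*s - (4*s + 3)**2 + 8)*uppergamma(2*s + 3/2, 1/2) - 2**(2*s + 7/2)*(s + 1)*(16*s - (4*s + 3)**2 + 8)*uppergamma(2*s + 3/2, 1) + 2**(2*s + 11/2)*(-s - 1) + 3**(2*s + 1/2)*(s + 1)*(4*s + 3)*(-16*log(3) + 16*log(2)) + 3**(2*s + 1/2)*(s + 1)*(-32*log(2) + 32*log(3)) + 32*3**(2*s + 1/2)*(s + 1) + sqrt(2)*(16*s - (4*s + 3)**2 + 8))/((s + 1)*(16*s - (4*s + 3)**2 + 8))
  Re(s) > -1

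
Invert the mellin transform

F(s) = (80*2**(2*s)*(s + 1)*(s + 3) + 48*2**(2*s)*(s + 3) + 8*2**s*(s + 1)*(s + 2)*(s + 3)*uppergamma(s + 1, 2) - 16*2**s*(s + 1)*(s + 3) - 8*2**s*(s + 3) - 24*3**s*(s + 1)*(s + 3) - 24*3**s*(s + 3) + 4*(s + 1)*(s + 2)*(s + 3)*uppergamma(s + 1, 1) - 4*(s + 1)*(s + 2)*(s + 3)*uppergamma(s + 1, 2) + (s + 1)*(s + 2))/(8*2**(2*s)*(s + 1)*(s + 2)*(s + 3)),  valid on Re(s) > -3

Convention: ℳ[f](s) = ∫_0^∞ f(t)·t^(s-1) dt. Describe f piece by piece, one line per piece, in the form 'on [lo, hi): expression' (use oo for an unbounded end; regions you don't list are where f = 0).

the common scale on t comes off first: t**3 on [0, 1/2); t*exp(-2*t) on [1/2, 1); t*(t + 1) on [1, 3/2); …
reversing the shared t-power: t**2 on [0, 1/2); exp(-2*t) on [1/2, 1); t + 1 on [1, 3/2); …
slice at 1/4, 1/2, 3/4, 1, transform all 5 pieces, and sum them
piece [0, 1/4): integrate 8*t**3 against the kernel
on [1/4, 1/2) integrate f = 2*t*exp(-4*t) against the kernel
segment [1/2, 3/4) carries 2*t*(2*t + 1); integrate it
segment [3/4, 1) carries 2*t*(2*t + 3); integrate it
on [1, ∞): add ∫ 2*t*exp(-2*t)·t^(s-1) dt

on [0, 1/4): 8*t**3
on [1/4, 1/2): 2*t*exp(-4*t)
on [1/2, 3/4): 2*t*(2*t + 1)
on [3/4, 1): 2*t*(2*t + 3)
on [1, oo): 2*t*exp(-2*t)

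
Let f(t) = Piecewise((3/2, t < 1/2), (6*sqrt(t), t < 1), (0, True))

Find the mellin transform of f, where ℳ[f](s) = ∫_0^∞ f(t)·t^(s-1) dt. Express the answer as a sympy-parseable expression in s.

along the cuts 1/2, ℳ[f](s) splits into 2 integrals
∫ over [0, 1/2) of 3/2·t^(s-1) joins the sum
for t in [1/2, 1): the term is ∫ 6*sqrt(t)·t^(s-1)

3*(8*2**s*s - 4*sqrt(2)*s + 2*s + 1)/(2*2**s*s*(2*s + 1))
  Re(s) > 0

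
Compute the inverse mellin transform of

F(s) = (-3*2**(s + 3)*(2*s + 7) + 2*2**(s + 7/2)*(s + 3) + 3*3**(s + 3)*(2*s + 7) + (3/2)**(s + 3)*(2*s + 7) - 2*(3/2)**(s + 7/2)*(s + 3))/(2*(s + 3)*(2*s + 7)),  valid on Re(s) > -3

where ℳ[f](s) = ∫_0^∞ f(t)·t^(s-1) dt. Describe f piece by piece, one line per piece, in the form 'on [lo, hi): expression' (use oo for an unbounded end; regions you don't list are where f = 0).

on [0, 3/2): t**3/2
on [3/2, 2): t**(7/2)/2
on [2, 3): 3*t**3/2

breakpoints 3/2, 2: one integral from each of the 3 segments
segment 0 to 3/2 holds t**3/2; add its integral
segment [3/2, 2) carries t**(7/2)/2; integrate it
on [2, 3) integrate f = 3*t**3/2 against the kernel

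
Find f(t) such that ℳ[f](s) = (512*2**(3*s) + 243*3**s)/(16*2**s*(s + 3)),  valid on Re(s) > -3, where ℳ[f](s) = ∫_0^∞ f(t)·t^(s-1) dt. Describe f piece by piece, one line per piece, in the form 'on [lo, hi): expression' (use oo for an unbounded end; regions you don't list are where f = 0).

on [0, 3/2): 5*t**3
on [3/2, 4): t**3/2

breakpoints 3/2: one integral from each of the 2 segments
on [0, 3/2): add ∫ 5*t**3·t^(s-1) dt
on [3/2, 4): add ∫ t**3/2·t^(s-1) dt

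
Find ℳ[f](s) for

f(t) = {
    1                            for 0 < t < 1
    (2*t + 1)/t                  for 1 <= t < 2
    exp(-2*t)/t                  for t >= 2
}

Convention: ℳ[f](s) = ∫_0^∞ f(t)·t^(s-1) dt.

the shared t-power comes off first: t on [0, 1); 2*t + 1 on [1, 2); exp(-2*t) on [2, ∞)
the 3 pieces separated at 1, 2 each add one integral
on [0, 1) integrate f = 1 against the kernel
segment [1, 2) carries (2*t + 1)/t; integrate it
on [2, ∞): add ∫ exp(-2*t)/t·t^(s-1) dt

(4*2**s*(1 - s) - 2*2**s + 5*4**s*(s - 1) + 4**s + 4*s*(s - 1)*uppergamma(s - 1, 4))/(2*2**s*s*(s - 1))
  Re(s) > 0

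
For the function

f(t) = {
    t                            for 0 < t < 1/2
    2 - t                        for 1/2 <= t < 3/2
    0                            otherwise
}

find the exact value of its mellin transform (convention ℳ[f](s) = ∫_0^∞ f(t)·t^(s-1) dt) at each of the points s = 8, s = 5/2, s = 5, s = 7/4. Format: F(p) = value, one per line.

F(8) = 9839/4608
F(5/2) = -9*sqrt(2)/140 + 117*sqrt(6)/280
F(5) = 2173/1920
F(7/4) = 3*2**(1/4)*(-10 + 23*3**(3/4))/154

cuts at 1/2: linearity sums the 2 kernel integrals
∫ t·t^(s-1) over [0, 1/2)
on [1/2, 3/2): add ∫ (2 - t)·t^(s-1) dt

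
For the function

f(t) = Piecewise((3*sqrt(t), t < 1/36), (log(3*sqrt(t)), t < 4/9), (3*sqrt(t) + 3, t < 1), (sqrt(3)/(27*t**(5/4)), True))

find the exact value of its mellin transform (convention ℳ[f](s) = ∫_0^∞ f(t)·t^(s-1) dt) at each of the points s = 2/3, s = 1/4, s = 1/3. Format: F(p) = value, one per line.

the power substitution comes off first: 3*t on [0, 1/6); log(3*t) on [1/6, 2/3); 3*t + 3 on [2/3, 1); …
peel off the common scale on t: t on [0, 1/2); log(t) on [1/2, 2); t + 3 on [2, 3); …
integrate the 4 segments split at 1/36, 4/9, 1, then add the results
∫ 3*sqrt(t)·t^(s-1) over [0, 1/36)
between 1/36 and 4/9 the integrand is log(3*sqrt(t))·t^(s-1)
between 4/9 and 1 the integrand is (3*sqrt(t) + 3)·t^(s-1)
segment [1, ∞) carries sqrt(3)/(27*t**(5/4)); integrate it

F(2/3) = -137*18**(1/3)/84 + 6**(2/3)*log(2)/24 + 4*sqrt(3)/63 + 29*6**(2/3)/672 + 18**(1/3)*log(2)/3 + 99/14
F(1/4) = sqrt(6)*(-330 + sqrt(2) + 108*log(2) + 144*sqrt(6))/54
F(1/3) = -53*12**(1/3)/10 + 4*sqrt(3)/99 + 17*6**(1/3)/20 + log(2**(6**(1/3)/2 + 12**(1/3))) + 63/5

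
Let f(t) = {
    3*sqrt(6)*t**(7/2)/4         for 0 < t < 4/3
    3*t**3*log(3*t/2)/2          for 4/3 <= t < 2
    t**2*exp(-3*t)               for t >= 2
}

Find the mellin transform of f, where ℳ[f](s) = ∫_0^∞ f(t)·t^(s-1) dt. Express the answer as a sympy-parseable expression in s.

strip the shared t-power: 3*sqrt(6)*t**(3/2)/4 on [0, 4/3); 3*t*log(3*t/2)/2 on [4/3, 2); exp(-3*t) on [2, ∞)
peel off the common scale on t: 3*sqrt(3)*t**(3/2) on [0, 2/3); 3*t*log(3*t) on [2/3, 1); exp(-6*t) on [1, ∞)
peel off the common scale on t: t**(3/2) on [0, 2); t*log(t) on [2, 3); exp(-2*t) on [3, ∞)
linearity at 4/3, 2 turns ℳ[f](s) into 3 summed integrals
for t in [0, 4/3): the term is ∫ 3*sqrt(6)*t**(7/2)/4·t^(s-1)
over [4/3, 2), the kernel integral of 3*t**3*log(3*t/2)/2 enters the sum
for t in [2, ∞): the term is ∫ t**2*exp(-3*t)·t^(s-1)

18**(-s - 2)*2**(s + 2)*(-2*12**(s + 2)*(s + 2)*(2*s + 7)*log(2) - 2*12**(s + 2)*(2*s + 7)*log(2) + 2*12**(s + 2)*(2*s + 7) + 4*12**(s + 2)*sqrt(2)*(2*s + (s + 2)**2 + 5) + 3*18**(s + 2)*(s + 2)*(2*s + 7)*log(3) - 3*18**(s + 2)*(2*s + 7) + 3*18**(s + 2)*(2*s + 7)*log(3) + 3**(s + 2)*(2*s + 7)*(2*s + (s + 2)**2 + 5)*uppergamma(s + 2, 6))/((2*s + 7)*(2*s + (s + 2)**2 + 5))
  Re(s) > -7/2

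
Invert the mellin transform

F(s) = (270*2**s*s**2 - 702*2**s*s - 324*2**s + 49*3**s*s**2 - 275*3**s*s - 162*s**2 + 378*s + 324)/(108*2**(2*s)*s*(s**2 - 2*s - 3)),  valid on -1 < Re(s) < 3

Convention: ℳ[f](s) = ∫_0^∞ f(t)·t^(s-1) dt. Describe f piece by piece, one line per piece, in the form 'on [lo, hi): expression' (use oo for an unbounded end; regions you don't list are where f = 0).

the common scale on t comes off first: t on [0, 1/2); 2*t + 1 on [1/2, 1); t/2 on [1, 3/2); …
linearity at 1/4, 1/2, 3/4 turns ℳ[f](s) into 4 summed integrals
segment [0, 1/4) carries 2*t; integrate it
on [1/4, 1/2): add ∫ (4*t + 1)·t^(s-1) dt
over [1/2, 3/4), the kernel integral of t enters the sum
between 3/4 and ∞ the integrand is 1/(8*t**3)·t^(s-1)

on [0, 1/4): 2*t
on [1/4, 1/2): 4*t + 1
on [1/2, 3/4): t
on [3/4, oo): 1/(8*t**3)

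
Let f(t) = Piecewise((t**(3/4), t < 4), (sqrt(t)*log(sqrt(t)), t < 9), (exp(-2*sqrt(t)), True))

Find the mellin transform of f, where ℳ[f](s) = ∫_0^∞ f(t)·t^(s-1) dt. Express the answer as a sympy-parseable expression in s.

reversing the power substitution: t**(3/2) on [0, 2); t*log(t) on [2, 3); exp(-2*t) on [3, ∞)
f breaks at 4, 9 into 3 integrals to sum
∫ t**(3/4)·t^(s-1) over [0, 4)
∫ sqrt(t)*log(sqrt(t))·t^(s-1) over [4, 9)
∫ over [9, ∞) of exp(-2*sqrt(t))·t^(s-1) joins the sum

2*(-4*144**s*s*(4*s + 3)*log(2) - 2*144**s*(4*s + 3)*log(2) + 2*144**s*(4*s + 3) + 4*144**s*sqrt(2)*(4*s**2 + 4*s + 1) + 6*324**s*s*(4*s + 3)*log(3) - 3*324**s*(4*s + 3) + 3*324**s*(4*s + 3)*log(3) + 9**s*(4*s + 3)*(4*s**2 + 4*s + 1)*uppergamma(2*s, 6))/(36**s*(4*s + 3)*(4*s**2 + 4*s + 1))
  Re(s) > -3/4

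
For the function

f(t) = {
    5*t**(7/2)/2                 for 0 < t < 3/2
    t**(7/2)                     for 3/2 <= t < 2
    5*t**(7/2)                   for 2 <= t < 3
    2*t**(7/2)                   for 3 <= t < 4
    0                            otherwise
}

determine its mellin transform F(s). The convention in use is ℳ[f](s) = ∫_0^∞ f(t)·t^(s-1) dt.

(-8*2**(s + 7/2) + 6*3**(s + 7/2) + 3*(3/2)**(s + 7/2) + 4*4**(s + 7/2))/(2*s + 7)
  Re(s) > -7/2

linearity at 3/2, 2, 3 turns ℳ[f](s) into 4 summed integrals
between 0 and 3/2 the integrand is 5*t**(7/2)/2·t^(s-1)
on [3/2, 2): add ∫ t**(7/2)·t^(s-1) dt
on [2, 3): add ∫ 5*t**(7/2)·t^(s-1) dt
segment [3, 4) carries 2*t**(7/2); integrate it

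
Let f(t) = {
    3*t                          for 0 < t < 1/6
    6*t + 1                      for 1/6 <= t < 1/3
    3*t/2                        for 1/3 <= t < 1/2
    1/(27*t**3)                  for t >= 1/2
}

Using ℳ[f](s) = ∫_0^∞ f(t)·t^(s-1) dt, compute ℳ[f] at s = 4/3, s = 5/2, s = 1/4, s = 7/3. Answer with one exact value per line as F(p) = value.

F(4/3) = 6**(2/3)*(-405 + 629*3**(1/3) + 1170*2**(1/3))/15120
F(5/2) = sqrt(6)*(-114 + 696*sqrt(2) + 1525*sqrt(3))/45360
F(1/4) = 6**(3/4)*(-6534 + 1051*3**(1/4) + 7722*2**(1/4))/8910
F(7/3) = 6**(2/3)*(-162 + 984*2**(1/3) + 1687*3**(1/3))/60480

remove the common scale on t first: 3*t/2 on [0, 1/3); 3*t + 1 on [1/3, 2/3); 3*t/4 on [2/3, 1); …
invert the common scale on t to get t on [0, 1/2); 2*t + 1 on [1/2, 1); t/2 on [1, 3/2); …
split f at 1/6, 1/3, 1/2: ℳ[f](s) collects 4 kernel integrals
segment [0, 1/6) carries 3*t; integrate it
on [1/6, 1/3) integrate f = (6*t + 1) against the kernel
on [1/3, 1/2): add ∫ 3*t/2·t^(s-1) dt
the [1/2, ∞) slice contributes ∫ 1/(27*t**3)·t^(s-1) dt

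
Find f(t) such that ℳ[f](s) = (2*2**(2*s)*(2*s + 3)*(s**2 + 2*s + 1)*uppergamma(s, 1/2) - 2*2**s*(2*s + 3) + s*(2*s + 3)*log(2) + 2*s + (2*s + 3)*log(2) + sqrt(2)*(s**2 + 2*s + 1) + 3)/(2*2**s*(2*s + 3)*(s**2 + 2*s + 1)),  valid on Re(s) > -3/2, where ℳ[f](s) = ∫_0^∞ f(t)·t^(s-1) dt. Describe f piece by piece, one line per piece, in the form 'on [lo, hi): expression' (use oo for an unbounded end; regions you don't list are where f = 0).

decompose at 1/2, 1; ℳ[f](s) sums the 3 pieces' integrals
for t in [0, 1/2): the term is ∫ t**(3/2)·t^(s-1)
∫ t*log(t)·t^(s-1) over [1/2, 1)
for t in [1, ∞): the term is ∫ exp(-t/2)·t^(s-1)

on [0, 1/2): t**(3/2)
on [1/2, 1): t*log(t)
on [1, oo): exp(-t/2)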